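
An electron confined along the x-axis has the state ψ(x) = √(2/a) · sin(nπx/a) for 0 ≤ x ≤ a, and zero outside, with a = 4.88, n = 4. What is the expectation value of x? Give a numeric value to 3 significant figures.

⟨x⟩ = ∫ x·|ψ|² dx (integrals over the domain).
With sin²θ = (1 − cos2θ)/2 on 0 ≤ x ≤ a: ∫sin²(nπx/a) dx = a/2, ∫x·sin²(nπx/a) dx = a²/4, ∫x²·sin²(nπx/a) dx = a³·(1/6 − 1/(4n²π²)); higher powers xᵏ the same way, integrating xᵏ·cos(2nπx/a) by parts.
⟨x⟩ = 2.4400.

2.44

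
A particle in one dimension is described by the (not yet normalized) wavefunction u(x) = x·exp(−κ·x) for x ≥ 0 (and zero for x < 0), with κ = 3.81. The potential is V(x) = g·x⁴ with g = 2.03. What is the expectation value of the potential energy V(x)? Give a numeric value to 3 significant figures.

⟨V⟩ = ∫ V(x)·|u|² dx / ∫|u|² dx.
Every integrand reduces to terms xʲ·e^(−2κx) on [0, ∞); use ∫₀^∞ xʲ·e^(−2κx) dx = j!/(2κ)^(j+1).
State is unnormalized: ∫|u|² dx = 0.0045203, and ∫u*·V(x)·u dx = 0.00097981, so ⟨V⟩ = 0.00097981 / 0.0045203.
⟨V⟩ = 0.21676.

0.217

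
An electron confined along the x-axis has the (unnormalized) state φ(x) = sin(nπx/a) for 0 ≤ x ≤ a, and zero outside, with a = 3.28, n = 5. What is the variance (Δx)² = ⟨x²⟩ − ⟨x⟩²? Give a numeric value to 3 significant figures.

Compute ⟨x⟩ and ⟨x²⟩ separately, then (Δx)² = ⟨x²⟩ − ⟨x⟩².
With sin²θ = (1 − cos2θ)/2 on 0 ≤ x ≤ a: ∫sin²(nπx/a) dx = a/2, ∫x·sin²(nπx/a) dx = a²/4, ∫x²·sin²(nπx/a) dx = a³·(1/6 − 1/(4n²π²)); higher powers xᵏ the same way, integrating xᵏ·cos(2nπx/a) by parts.
Normalization: ∫|φ|² dx = 1.6400.
⟨x⟩ = 1.6400 and ⟨x²⟩ = 3.5643.
(Δx)² = 3.5643 − (1.6400)² = 0.87473.

0.875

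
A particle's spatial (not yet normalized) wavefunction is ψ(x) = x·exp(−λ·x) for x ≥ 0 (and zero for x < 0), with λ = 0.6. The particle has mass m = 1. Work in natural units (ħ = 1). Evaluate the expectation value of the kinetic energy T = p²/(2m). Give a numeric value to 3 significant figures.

0.180

T = −(ħ²/2m) d²/dx², so ⟨T⟩ = −(ħ²/2m) ∫ ψ*·ψ'' dx / ∫|ψ|² dx; with m = 1.
Differentiate x·exp(−λ·x) with the product rule; every integrand then reduces to terms xʲ·e^(−2λx) on [0, ∞), with ∫₀^∞ xʲ·e^(−2λx) dx = j!/(2λ)^(j+1).
State is unnormalized: ∫|ψ|² dx = 1.1574, and ∫ψ*·(−ħ²/2m · ψ'') dx = 0.20833, so ⟨T⟩ = 0.20833 / 1.1574.
⟨T⟩ = 0.18000.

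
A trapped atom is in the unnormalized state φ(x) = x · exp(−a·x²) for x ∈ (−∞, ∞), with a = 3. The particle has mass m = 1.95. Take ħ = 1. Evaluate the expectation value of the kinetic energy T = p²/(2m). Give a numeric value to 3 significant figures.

T = −(ħ²/2m) d²/dx², so ⟨T⟩ = −(ħ²/2m) ∫ φ*·φ'' dx / ∫|φ|² dx; with m = 1.95.
Expand each integrand as polynomial × e^(−2ax²) and use ∫x^(2j)·e^(−2ax²) dx = (2j−1)!!/(4a)^j · √(π/(2a)), odd powers → 0; here √(π/(2a)) = 0.72360. Differentiate with the product rule, d/dx e^(−ax²) = −2ax·e^(−ax²).
State is unnormalized: ∫|φ|² dx = 0.060300, and ∫φ*·(−ħ²/2m · φ'') dx = 0.13915, so ⟨T⟩ = 0.13915 / 0.060300.
⟨T⟩ = 2.3077.

2.31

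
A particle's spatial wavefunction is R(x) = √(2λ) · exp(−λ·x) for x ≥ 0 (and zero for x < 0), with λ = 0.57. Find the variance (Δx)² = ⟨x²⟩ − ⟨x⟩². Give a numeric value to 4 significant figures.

0.7695

Compute ⟨x⟩ and ⟨x²⟩ separately, then (Δx)² = ⟨x²⟩ − ⟨x⟩².
Every integrand reduces to terms xʲ·e^(−2λx) on [0, ∞); use ∫₀^∞ xʲ·e^(−2λx) dx = j!/(2λ)^(j+1).
⟨x⟩ = 0.87719 and ⟨x²⟩ = 1.5389.
(Δx)² = 1.5389 − (0.87719)² = 0.76947.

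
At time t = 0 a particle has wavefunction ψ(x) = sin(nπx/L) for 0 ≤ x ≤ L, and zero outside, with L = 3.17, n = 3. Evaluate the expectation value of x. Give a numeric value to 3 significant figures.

⟨x⟩ = ∫ x·|ψ|² dx / ∫|ψ|² dx (integrals over the domain).
With sin²θ = (1 − cos2θ)/2 on 0 ≤ x ≤ L: ∫sin²(nπx/L) dx = L/2, ∫x·sin²(nπx/L) dx = L²/4, ∫x²·sin²(nπx/L) dx = L³·(1/6 − 1/(4n²π²)); higher powers xᵏ the same way, integrating xᵏ·cos(2nπx/L) by parts.
State is unnormalized: ∫|ψ|² dx = 1.5850, and ∫ψ*·x·ψ dx = 2.5122, so ⟨x⟩ = 2.5122 / 1.5850.
⟨x⟩ = 1.5850.

1.59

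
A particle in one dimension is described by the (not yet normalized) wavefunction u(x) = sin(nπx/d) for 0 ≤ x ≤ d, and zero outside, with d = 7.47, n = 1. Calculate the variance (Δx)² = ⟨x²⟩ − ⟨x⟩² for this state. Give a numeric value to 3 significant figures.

Compute ⟨x⟩ and ⟨x²⟩ separately, then (Δx)² = ⟨x²⟩ − ⟨x⟩².
With sin²θ = (1 − cos2θ)/2 on 0 ≤ x ≤ d: ∫sin²(nπx/d) dx = d/2, ∫x·sin²(nπx/d) dx = d²/4, ∫x²·sin²(nπx/d) dx = d³·(1/6 − 1/(4n²π²)); higher powers xᵏ the same way, integrating xᵏ·cos(2nπx/d) by parts.
Normalization: ∫|u|² dx = 3.7350.
⟨x⟩ = 3.7350 and ⟨x²⟩ = 15.773.
(Δx)² = 15.773 − (3.7350)² = 1.8232.

1.82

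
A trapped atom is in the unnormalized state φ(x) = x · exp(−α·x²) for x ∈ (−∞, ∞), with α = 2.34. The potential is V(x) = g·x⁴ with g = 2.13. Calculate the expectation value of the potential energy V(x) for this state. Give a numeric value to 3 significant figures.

0.365

⟨V⟩ = ∫ V(x)·|φ|² dx / ∫|φ|² dx.
Expand each integrand as polynomial × e^(−2αx²) and use ∫x^(2j)·e^(−2αx²) dx = (2j−1)!!/(4α)^j · √(π/(2α)), odd powers → 0; here √(π/(2α)) = 0.81932.
State is unnormalized: ∫|φ|² dx = 0.087534, and ∫φ*·V(x)·φ dx = 0.031922, so ⟨V⟩ = 0.031922 / 0.087534.
⟨V⟩ = 0.36469.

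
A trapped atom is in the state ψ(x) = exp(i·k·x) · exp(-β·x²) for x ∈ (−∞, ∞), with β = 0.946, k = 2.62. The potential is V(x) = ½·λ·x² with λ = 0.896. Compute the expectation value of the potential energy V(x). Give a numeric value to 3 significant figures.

0.118

⟨V⟩ = ∫ V(x)·|ψ|² dx / ∫|ψ|² dx.
Gaussian moments: ∫x^(2j)·e^(−2βx²) dx = (2j−1)!!/(4β)^j · √(π/(2β)), odd powers integrate to 0; here √(π/(2β)) = 1.2886.
State is unnormalized: ∫|ψ|² dx = 1.2886, and ∫ψ*·V(x)·ψ dx = 0.15256, so ⟨V⟩ = 0.15256 / 1.2886.
⟨V⟩ = 0.11839.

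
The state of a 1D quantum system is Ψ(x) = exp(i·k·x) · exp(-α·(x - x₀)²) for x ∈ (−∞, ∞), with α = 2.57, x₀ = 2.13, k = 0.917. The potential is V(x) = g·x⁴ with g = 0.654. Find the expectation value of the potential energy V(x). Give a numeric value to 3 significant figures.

⟨V⟩ = ∫ V(x)·|Ψ|² dx / ∫|Ψ|² dx.
Gaussian moments (u = x − x₀): ∫u^(2j)·e^(−2αu²) du = (2j−1)!!/(4α)^j · √(π/(2α)), odd powers integrate to 0; here √(π/(2α)) = 0.78180.
State is unnormalized: ∫|Ψ|² dx = 0.78180, and ∫Ψ*·V(x)·Ψ dx = 11.893, so ⟨V⟩ = 11.893 / 0.78180.
⟨V⟩ = 15.212.

15.2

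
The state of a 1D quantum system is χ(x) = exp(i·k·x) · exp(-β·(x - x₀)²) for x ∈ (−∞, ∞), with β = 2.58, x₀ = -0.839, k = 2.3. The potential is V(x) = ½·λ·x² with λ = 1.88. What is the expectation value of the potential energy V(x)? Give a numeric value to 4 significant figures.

0.7528

⟨V⟩ = ∫ V(x)·|χ|² dx / ∫|χ|² dx.
Gaussian moments (u = x − x₀): ∫u^(2j)·e^(−2βu²) du = (2j−1)!!/(4β)^j · √(π/(2β)), odd powers integrate to 0; here √(π/(2β)) = 0.78028.
State is unnormalized: ∫|χ|² dx = 0.78028, and ∫χ*·V(x)·χ dx = 0.58737, so ⟨V⟩ = 0.58737 / 0.78028.
⟨V⟩ = 0.75277.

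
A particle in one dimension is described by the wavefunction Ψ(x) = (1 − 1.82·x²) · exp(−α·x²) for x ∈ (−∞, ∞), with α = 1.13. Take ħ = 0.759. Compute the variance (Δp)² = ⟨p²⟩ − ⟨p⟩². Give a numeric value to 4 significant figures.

Compute ⟨p⟩ and ⟨p²⟩ separately; (Δp)² = ⟨p²⟩ − ⟨p⟩².
Expand each integrand as polynomial × e^(−2αx²) and use ∫x^(2j)·e^(−2αx²) dx = (2j−1)!!/(4α)^j · √(π/(2α)), odd powers → 0; here √(π/(2α)) = 1.1790. Differentiate with the product rule, d/dx e^(−αx²) = −2αx·e^(−αx²).
Normalization: ∫|Ψ|² dx = 0.80301.
⟨p⟩ = 0.0000 and ⟨p²⟩ = 2.8102.
(Δp)² = 2.8102 − (0.0000)² = 2.8102.

2.810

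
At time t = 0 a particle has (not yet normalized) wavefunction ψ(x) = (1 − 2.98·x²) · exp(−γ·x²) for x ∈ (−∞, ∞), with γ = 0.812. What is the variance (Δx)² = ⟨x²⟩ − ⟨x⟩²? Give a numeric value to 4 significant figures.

1.479

Compute ⟨x⟩ and ⟨x²⟩ separately, then (Δx)² = ⟨x²⟩ − ⟨x⟩².
Expand each integrand as polynomial × e^(−2γx²) and use ∫x^(2j)·e^(−2γx²) dx = (2j−1)!!/(4γ)^j · √(π/(2γ)), odd powers → 0; here √(π/(2γ)) = 1.3909.
Normalization: ∫|ψ|² dx = 2.3511.
⟨x⟩ = 0.0000 and ⟨x²⟩ = 1.4793.
(Δx)² = 1.4793 − (0.0000)² = 1.4793.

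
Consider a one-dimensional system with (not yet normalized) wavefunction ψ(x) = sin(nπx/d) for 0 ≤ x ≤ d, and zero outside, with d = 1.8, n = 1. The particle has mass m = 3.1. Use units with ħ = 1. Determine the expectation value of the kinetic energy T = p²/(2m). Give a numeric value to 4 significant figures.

T = −(ħ²/2m) d²/dx², so ⟨T⟩ = −(ħ²/2m) ∫ ψ*·ψ'' dx / ∫|ψ|² dx; with m = 3.1.
d/dx sin(nπx/d) = (nπ/d)·cos(nπx/d) and d²/dx² sin(nπx/d) = −(nπ/d)²·sin(nπx/d); on 0 ≤ x ≤ d, ∫sin²(nπx/d) dx = d/2 and ∫sin(nπx/d)·cos(nπx/d) dx = 0.
State is unnormalized: ∫|ψ|² dx = 0.90000, and ∫ψ*·(−ħ²/2m · ψ'') dx = 0.44219, so ⟨T⟩ = 0.44219 / 0.90000.
⟨T⟩ = 0.49132.

0.4913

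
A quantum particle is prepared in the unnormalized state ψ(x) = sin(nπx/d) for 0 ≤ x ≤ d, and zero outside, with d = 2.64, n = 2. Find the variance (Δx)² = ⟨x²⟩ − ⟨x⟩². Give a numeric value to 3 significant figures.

0.493

Compute ⟨x⟩ and ⟨x²⟩ separately, then (Δx)² = ⟨x²⟩ − ⟨x⟩².
With sin²θ = (1 − cos2θ)/2 on 0 ≤ x ≤ d: ∫sin²(nπx/d) dx = d/2, ∫x·sin²(nπx/d) dx = d²/4, ∫x²·sin²(nπx/d) dx = d³·(1/6 − 1/(4n²π²)); higher powers xᵏ the same way, integrating xᵏ·cos(2nπx/d) by parts.
Normalization: ∫|ψ|² dx = 1.3200.
⟨x⟩ = 1.3200 and ⟨x²⟩ = 2.2349.
(Δx)² = 2.2349 − (1.3200)² = 0.49253.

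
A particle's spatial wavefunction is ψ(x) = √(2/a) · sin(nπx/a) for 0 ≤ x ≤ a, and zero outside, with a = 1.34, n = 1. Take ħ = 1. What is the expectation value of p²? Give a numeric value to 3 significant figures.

p² ψ = −ħ² d²ψ/dx²; ⟨p²⟩ = −ħ² ∫ ψ*·ψ'' dx.
d/dx sin(nπx/a) = (nπ/a)·cos(nπx/a) and d²/dx² sin(nπx/a) = −(nπ/a)²·sin(nπx/a); on 0 ≤ x ≤ a, ∫sin²(nπx/a) dx = a/2 and ∫sin(nπx/a)·cos(nπx/a) dx = 0.
⟨p²⟩ = 5.4965.

5.50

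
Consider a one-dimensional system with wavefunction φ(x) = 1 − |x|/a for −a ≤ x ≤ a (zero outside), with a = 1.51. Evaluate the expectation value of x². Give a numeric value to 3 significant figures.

0.228

⟨x²⟩ = ∫ x²·|φ|² dx / ∫|φ|² dx (integrals over the domain).
φ is even, so ∫ over [−a, a] = 2∫₀ᵃ with φ = 1 − x/a there: ∫₀ᵃ (1 − x/a)² dx = a/3, ∫₀ᵃ x²(1 − x/a)² dx = a³/30, ∫₀ᵃ x⁴(1 − x/a)² dx = a⁵/105.
State is unnormalized: ∫|φ|² dx = 1.0067, and ∫φ*·x²·φ dx = 0.22953, so ⟨x²⟩ = 0.22953 / 1.0067.
⟨x²⟩ = 0.22801.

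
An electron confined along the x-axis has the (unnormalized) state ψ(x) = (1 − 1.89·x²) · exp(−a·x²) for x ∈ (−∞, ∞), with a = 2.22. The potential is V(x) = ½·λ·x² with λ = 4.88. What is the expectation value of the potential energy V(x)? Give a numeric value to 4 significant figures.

⟨V⟩ = ∫ V(x)·|ψ|² dx / ∫|ψ|² dx.
Expand each integrand as polynomial × e^(−2ax²) and use ∫x^(2j)·e^(−2ax²) dx = (2j−1)!!/(4a)^j · √(π/(2a)), odd powers → 0; here √(π/(2a)) = 0.84117.
State is unnormalized: ∫|ψ|² dx = 0.59742, and ∫ψ*·V(x)·ψ dx = 0.093024, so ⟨V⟩ = 0.093024 / 0.59742.
⟨V⟩ = 0.15571.

0.1557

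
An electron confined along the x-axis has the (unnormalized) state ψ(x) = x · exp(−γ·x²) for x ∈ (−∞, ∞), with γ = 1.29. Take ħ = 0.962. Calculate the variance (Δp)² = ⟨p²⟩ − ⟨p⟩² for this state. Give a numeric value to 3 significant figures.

3.58

Compute ⟨p⟩ and ⟨p²⟩ separately; (Δp)² = ⟨p²⟩ − ⟨p⟩².
Expand each integrand as polynomial × e^(−2γx²) and use ∫x^(2j)·e^(−2γx²) dx = (2j−1)!!/(4γ)^j · √(π/(2γ)), odd powers → 0; here √(π/(2γ)) = 1.1035. Differentiate with the product rule, d/dx e^(−γx²) = −2γx·e^(−γx²).
Normalization: ∫|ψ|² dx = 0.21385.
⟨p⟩ = 0.0000 and ⟨p²⟩ = 3.5815.
(Δp)² = 3.5815 − (0.0000)² = 3.5815.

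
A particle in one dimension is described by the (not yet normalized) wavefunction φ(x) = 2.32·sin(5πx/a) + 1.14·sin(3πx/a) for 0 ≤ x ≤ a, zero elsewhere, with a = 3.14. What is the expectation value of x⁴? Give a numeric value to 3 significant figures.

25.0

⟨x⁴⟩ = ∫ x⁴·|φ|² dx / ∫|φ|² dx (integrals over the domain).
On 0 ≤ x ≤ a (j ≠ l): ∫sin²(jπx/a) dx = a/2, ∫sin(jπx/a)·sin(lπx/a) dx = 0; diagonal moments ∫x·sin²(jπx/a) dx = a²/4, ∫x²·sin²(jπx/a) dx = a³·(1/6 − 1/(4j²π²)); cross terms ∫x·sin(jπx/a)·sin(lπx/a) dx = 0 for j + l even and −4jla²/(π²(j² − l²)²) for j + l odd, ∫x²·sin(jπx/a)·sin(lπx/a) dx = (−1)^(j+l)·4jla³/(π²(j² − l²)²); higher powers the same way via product-to-sum and parts.
State is unnormalized: ∫|φ|² dx = 10.491, and ∫φ*·x⁴·φ dx = 262.76, so ⟨x⁴⟩ = 262.76 / 10.491.
⟨x⁴⟩ = 25.047.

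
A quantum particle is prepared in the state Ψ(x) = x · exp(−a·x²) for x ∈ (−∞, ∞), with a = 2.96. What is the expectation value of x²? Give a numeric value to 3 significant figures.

0.253

⟨x²⟩ = ∫ x²·|Ψ|² dx / ∫|Ψ|² dx (integrals over the domain).
Expand each integrand as polynomial × e^(−2ax²) and use ∫x^(2j)·e^(−2ax²) dx = (2j−1)!!/(4a)^j · √(π/(2a)), odd powers → 0; here √(π/(2a)) = 0.72847.
State is unnormalized: ∫|Ψ|² dx = 0.061527, and ∫Ψ*·x²·Ψ dx = 0.015589, so ⟨x²⟩ = 0.015589 / 0.061527.
⟨x²⟩ = 0.25338.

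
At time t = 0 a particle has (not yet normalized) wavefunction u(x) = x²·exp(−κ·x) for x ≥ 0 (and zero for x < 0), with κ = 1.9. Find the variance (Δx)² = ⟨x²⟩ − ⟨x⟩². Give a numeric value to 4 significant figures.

Compute ⟨x⟩ and ⟨x²⟩ separately, then (Δx)² = ⟨x²⟩ − ⟨x⟩².
Every integrand reduces to terms xʲ·e^(−2κx) on [0, ∞); use ∫₀^∞ xʲ·e^(−2κx) dx = j!/(2κ)^(j+1).
Normalization: ∫|u|² dx = 0.030290.
⟨x⟩ = 1.3158 and ⟨x²⟩ = 2.0776.
(Δx)² = 2.0776 − (1.3158)² = 0.34626.

0.3463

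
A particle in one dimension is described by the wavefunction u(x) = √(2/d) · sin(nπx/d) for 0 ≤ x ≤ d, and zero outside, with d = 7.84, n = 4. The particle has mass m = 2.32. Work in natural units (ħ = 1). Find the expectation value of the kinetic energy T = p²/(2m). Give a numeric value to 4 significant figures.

T = −(ħ²/2m) d²/dx², so ⟨T⟩ = −(ħ²/2m) ∫ u*·u'' dx; with m = 2.32.
d/dx sin(nπx/d) = (nπ/d)·cos(nπx/d) and d²/dx² sin(nπx/d) = −(nπ/d)²·sin(nπx/d); on 0 ≤ x ≤ d, ∫sin²(nπx/d) dx = d/2 and ∫sin(nπx/d)·cos(nπx/d) dx = 0.
⟨T⟩ = 0.55369.

0.5537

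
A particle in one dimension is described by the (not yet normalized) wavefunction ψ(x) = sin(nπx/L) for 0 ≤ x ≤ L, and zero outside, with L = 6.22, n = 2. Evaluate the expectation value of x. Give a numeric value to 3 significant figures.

⟨x⟩ = ∫ x·|ψ|² dx / ∫|ψ|² dx (integrals over the domain).
With sin²θ = (1 − cos2θ)/2 on 0 ≤ x ≤ L: ∫sin²(nπx/L) dx = L/2, ∫x·sin²(nπx/L) dx = L²/4, ∫x²·sin²(nπx/L) dx = L³·(1/6 − 1/(4n²π²)); higher powers xᵏ the same way, integrating xᵏ·cos(2nπx/L) by parts.
State is unnormalized: ∫|ψ|² dx = 3.1100, and ∫ψ*·x·ψ dx = 9.6721, so ⟨x⟩ = 9.6721 / 3.1100.
⟨x⟩ = 3.1100.

3.11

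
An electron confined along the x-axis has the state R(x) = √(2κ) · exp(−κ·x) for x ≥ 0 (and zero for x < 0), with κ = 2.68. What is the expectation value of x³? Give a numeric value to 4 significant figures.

0.03896

⟨x³⟩ = ∫ x³·|R|² dx (integrals over the domain).
Every integrand reduces to terms xʲ·e^(−2κx) on [0, ∞); use ∫₀^∞ xʲ·e^(−2κx) dx = j!/(2κ)^(j+1).
⟨x³⟩ = 0.038963.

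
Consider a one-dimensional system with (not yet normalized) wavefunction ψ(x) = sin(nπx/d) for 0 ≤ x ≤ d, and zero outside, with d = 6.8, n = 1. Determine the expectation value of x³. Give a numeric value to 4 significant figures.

54.71

⟨x³⟩ = ∫ x³·|ψ|² dx / ∫|ψ|² dx (integrals over the domain).
With sin²θ = (1 − cos2θ)/2 on 0 ≤ x ≤ d: ∫sin²(nπx/d) dx = d/2, ∫x·sin²(nπx/d) dx = d²/4, ∫x²·sin²(nπx/d) dx = d³·(1/6 − 1/(4n²π²)); higher powers xᵏ the same way, integrating xᵏ·cos(2nπx/d) by parts.
State is unnormalized: ∫|ψ|² dx = 3.4000, and ∫ψ*·x³·ψ dx = 186.03, so ⟨x³⟩ = 186.03 / 3.4000.
⟨x³⟩ = 54.714.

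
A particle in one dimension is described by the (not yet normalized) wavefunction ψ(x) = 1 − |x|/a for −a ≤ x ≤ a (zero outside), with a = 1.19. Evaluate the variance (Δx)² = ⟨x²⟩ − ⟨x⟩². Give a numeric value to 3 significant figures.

0.142

Compute ⟨x⟩ and ⟨x²⟩ separately, then (Δx)² = ⟨x²⟩ − ⟨x⟩².
ψ is even, so ∫ over [−a, a] = 2∫₀ᵃ with ψ = 1 − x/a there: ∫₀ᵃ (1 − x/a)² dx = a/3, ∫₀ᵃ x²(1 − x/a)² dx = a³/30, ∫₀ᵃ x⁴(1 − x/a)² dx = a⁵/105.
Normalization: ∫|ψ|² dx = 0.79333.
⟨x⟩ = 0.0000 and ⟨x²⟩ = 0.14161.
(Δx)² = 0.14161 − (0.0000)² = 0.14161.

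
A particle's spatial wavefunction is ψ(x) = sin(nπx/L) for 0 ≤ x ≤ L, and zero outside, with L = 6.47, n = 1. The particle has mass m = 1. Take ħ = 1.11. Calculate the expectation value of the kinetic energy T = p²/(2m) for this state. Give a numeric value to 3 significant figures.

T = −(ħ²/2m) d²/dx², so ⟨T⟩ = −(ħ²/2m) ∫ ψ*·ψ'' dx / ∫|ψ|² dx; with m = 1.
d/dx sin(nπx/L) = (nπ/L)·cos(nπx/L) and d²/dx² sin(nπx/L) = −(nπ/L)²·sin(nπx/L); on 0 ≤ x ≤ L, ∫sin²(nπx/L) dx = L/2 and ∫sin(nπx/L)·cos(nπx/L) dx = 0.
State is unnormalized: ∫|ψ|² dx = 3.2350, and ∫ψ*·(−ħ²/2m · ψ'') dx = 0.46987, so ⟨T⟩ = 0.46987 / 3.2350.
⟨T⟩ = 0.14525.

0.145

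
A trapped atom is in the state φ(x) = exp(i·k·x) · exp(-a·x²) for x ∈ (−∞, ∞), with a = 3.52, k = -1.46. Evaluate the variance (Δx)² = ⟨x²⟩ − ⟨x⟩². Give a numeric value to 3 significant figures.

Compute ⟨x⟩ and ⟨x²⟩ separately, then (Δx)² = ⟨x²⟩ − ⟨x⟩².
Gaussian moments: ∫x^(2j)·e^(−2ax²) dx = (2j−1)!!/(4a)^j · √(π/(2a)), odd powers integrate to 0; here √(π/(2a)) = 0.66802.
Normalization: ∫|φ|² dx = 0.66802.
⟨x⟩ = 0.0000 and ⟨x²⟩ = 0.071023.
(Δx)² = 0.071023 − (0.0000)² = 0.071023.

0.0710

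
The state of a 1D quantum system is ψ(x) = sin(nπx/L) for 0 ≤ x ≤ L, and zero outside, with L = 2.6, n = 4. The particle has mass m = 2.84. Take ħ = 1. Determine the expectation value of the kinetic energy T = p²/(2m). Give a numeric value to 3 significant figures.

4.11

T = −(ħ²/2m) d²/dx², so ⟨T⟩ = −(ħ²/2m) ∫ ψ*·ψ'' dx / ∫|ψ|² dx; with m = 2.84.
d/dx sin(nπx/L) = (nπ/L)·cos(nπx/L) and d²/dx² sin(nπx/L) = −(nπ/L)²·sin(nπx/L); on 0 ≤ x ≤ L, ∫sin²(nπx/L) dx = L/2 and ∫sin(nπx/L)·cos(nπx/L) dx = 0.
State is unnormalized: ∫|ψ|² dx = 1.3000, and ∫ψ*·(−ħ²/2m · ψ'') dx = 5.3465, so ⟨T⟩ = 5.3465 / 1.3000.
⟨T⟩ = 4.1127.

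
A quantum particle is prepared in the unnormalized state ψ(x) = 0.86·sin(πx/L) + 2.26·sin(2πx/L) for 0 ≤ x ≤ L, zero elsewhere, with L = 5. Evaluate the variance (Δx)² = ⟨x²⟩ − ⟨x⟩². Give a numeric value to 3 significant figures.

Compute ⟨x⟩ and ⟨x²⟩ separately, then (Δx)² = ⟨x²⟩ − ⟨x⟩².
On 0 ≤ x ≤ L (j ≠ l): ∫sin²(jπx/L) dx = L/2, ∫sin(jπx/L)·sin(lπx/L) dx = 0; diagonal moments ∫x·sin²(jπx/L) dx = L²/4, ∫x²·sin²(jπx/L) dx = L³·(1/6 − 1/(4j²π²)); cross terms ∫x·sin(jπx/L)·sin(lπx/L) dx = 0 for j + l even and −4jlL²/(π²(j² − l²)²) for j + l odd, ∫x²·sin(jπx/L)·sin(lπx/L) dx = (−1)^(j+l)·4jlL³/(π²(j² − l²)²); higher powers the same way via product-to-sum and parts.
Normalization: ∫|ψ|² dx = 14.618.
⟨x⟩ = 1.9013 and ⟨x²⟩ = 4.9029.
(Δx)² = 4.9029 − (1.9013)² = 1.2881.

1.29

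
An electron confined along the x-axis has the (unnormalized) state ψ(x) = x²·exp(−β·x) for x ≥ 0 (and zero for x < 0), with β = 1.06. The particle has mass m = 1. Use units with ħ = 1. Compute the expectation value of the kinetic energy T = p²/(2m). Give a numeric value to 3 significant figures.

T = −(ħ²/2m) d²/dx², so ⟨T⟩ = −(ħ²/2m) ∫ ψ*·ψ'' dx / ∫|ψ|² dx; with m = 1.
Differentiate x²·exp(−β·x) with the product rule; every integrand then reduces to terms xʲ·e^(−2βx) on [0, ∞), with ∫₀^∞ xʲ·e^(−2βx) dx = j!/(2β)^(j+1).
State is unnormalized: ∫|ψ|² dx = 0.56044, and ∫ψ*·(−ħ²/2m · ψ'') dx = 0.10495, so ⟨T⟩ = 0.10495 / 0.56044.
⟨T⟩ = 0.18727.

0.187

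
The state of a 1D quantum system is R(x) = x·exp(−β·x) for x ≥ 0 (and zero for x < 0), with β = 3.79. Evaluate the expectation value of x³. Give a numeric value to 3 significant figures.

⟨x³⟩ = ∫ x³·|R|² dx / ∫|R|² dx (integrals over the domain).
Every integrand reduces to terms xʲ·e^(−2βx) on [0, ∞); use ∫₀^∞ xʲ·e^(−2βx) dx = j!/(2β)^(j+1).
State is unnormalized: ∫|R|² dx = 0.0045922, and ∫R*·x³·R dx = 0.00063265, so ⟨x³⟩ = 0.00063265 / 0.0045922.
⟨x³⟩ = 0.13777.

0.138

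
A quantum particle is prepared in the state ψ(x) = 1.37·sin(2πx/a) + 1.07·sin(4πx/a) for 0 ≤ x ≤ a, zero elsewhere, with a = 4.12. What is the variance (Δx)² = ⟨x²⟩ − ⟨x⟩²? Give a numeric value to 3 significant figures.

2.00

Compute ⟨x⟩ and ⟨x²⟩ separately, then (Δx)² = ⟨x²⟩ − ⟨x⟩².
On 0 ≤ x ≤ a (j ≠ l): ∫sin²(jπx/a) dx = a/2, ∫sin(jπx/a)·sin(lπx/a) dx = 0; diagonal moments ∫x·sin²(jπx/a) dx = a²/4, ∫x²·sin²(jπx/a) dx = a³·(1/6 − 1/(4j²π²)); cross terms ∫x·sin(jπx/a)·sin(lπx/a) dx = 0 for j + l even and −4jla²/(π²(j² − l²)²) for j + l odd, ∫x²·sin(jπx/a)·sin(lπx/a) dx = (−1)^(j+l)·4jla³/(π²(j² − l²)²); higher powers the same way via product-to-sum and parts.
Normalization: ∫|ψ|² dx = 6.2249.
⟨x⟩ = 2.0600 and ⟨x²⟩ = 6.2459.
(Δx)² = 6.2459 − (2.0600)² = 2.0023.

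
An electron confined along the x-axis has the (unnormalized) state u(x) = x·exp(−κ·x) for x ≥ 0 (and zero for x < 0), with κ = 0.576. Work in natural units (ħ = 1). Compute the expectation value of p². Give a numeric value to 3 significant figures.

0.332

p² u = −ħ² d²u/dx²; ⟨p²⟩ = −ħ² ∫ u*·u'' dx / ∫|u|² dx.
Differentiate x·exp(−κ·x) with the product rule; every integrand then reduces to terms xʲ·e^(−2κx) on [0, ∞), with ∫₀^∞ xʲ·e^(−2κx) dx = j!/(2κ)^(j+1).
State is unnormalized: ∫|u|² dx = 1.3082, and ∫u*·(−ħ² u'') dx = 0.43403, so ⟨p²⟩ = 0.43403 / 1.3082.
⟨p²⟩ = 0.33178.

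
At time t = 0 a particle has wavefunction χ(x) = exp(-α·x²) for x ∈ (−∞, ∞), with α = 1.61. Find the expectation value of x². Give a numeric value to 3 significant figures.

⟨x²⟩ = ∫ x²·|χ|² dx / ∫|χ|² dx (integrals over the domain).
Gaussian moments: ∫x^(2j)·e^(−2αx²) dx = (2j−1)!!/(4α)^j · √(π/(2α)), odd powers integrate to 0; here √(π/(2α)) = 0.98775.
State is unnormalized: ∫|χ|² dx = 0.98775, and ∫χ*·x²·χ dx = 0.15338, so ⟨x²⟩ = 0.15338 / 0.98775.
⟨x²⟩ = 0.15528.

0.155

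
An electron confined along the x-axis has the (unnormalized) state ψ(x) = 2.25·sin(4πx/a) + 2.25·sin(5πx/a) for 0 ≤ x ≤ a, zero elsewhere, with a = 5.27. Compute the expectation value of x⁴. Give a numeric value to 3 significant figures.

31.6

⟨x⁴⟩ = ∫ x⁴·|ψ|² dx / ∫|ψ|² dx (integrals over the domain).
On 0 ≤ x ≤ a (j ≠ l): ∫sin²(jπx/a) dx = a/2, ∫sin(jπx/a)·sin(lπx/a) dx = 0; diagonal moments ∫x·sin²(jπx/a) dx = a²/4, ∫x²·sin²(jπx/a) dx = a³·(1/6 − 1/(4j²π²)); cross terms ∫x·sin(jπx/a)·sin(lπx/a) dx = 0 for j + l even and −4jla²/(π²(j² − l²)²) for j + l odd, ∫x²·sin(jπx/a)·sin(lπx/a) dx = (−1)^(j+l)·4jla³/(π²(j² − l²)²); higher powers the same way via product-to-sum and parts.
State is unnormalized: ∫|ψ|² dx = 26.679, and ∫ψ*·x⁴·ψ dx = 841.97, so ⟨x⁴⟩ = 841.97 / 26.679.
⟨x⁴⟩ = 31.559.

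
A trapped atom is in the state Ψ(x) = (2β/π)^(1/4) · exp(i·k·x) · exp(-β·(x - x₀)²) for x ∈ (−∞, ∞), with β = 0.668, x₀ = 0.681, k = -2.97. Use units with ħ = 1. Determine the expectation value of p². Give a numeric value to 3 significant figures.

p² Ψ = −ħ² d²Ψ/dx²; ⟨p²⟩ = −ħ² ∫ Ψ*·Ψ'' dx.
Gaussian moments (u = x − x₀): ∫u^(2j)·e^(−2βu²) du = (2j−1)!!/(4β)^j · √(π/(2β)), odd powers integrate to 0; here √(π/(2β)) = 1.5335. Derivatives: Ψ′ = (ik − 2βu)·Ψ, Ψ″ = ((ik − 2βu)² − 2β)·Ψ; the odd-in-u pieces drop out.
⟨p²⟩ = 9.4889.

9.49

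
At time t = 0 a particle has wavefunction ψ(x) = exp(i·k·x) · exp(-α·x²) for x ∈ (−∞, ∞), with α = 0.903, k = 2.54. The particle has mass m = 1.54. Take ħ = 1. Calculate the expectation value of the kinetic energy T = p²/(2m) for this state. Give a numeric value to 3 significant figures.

T = −(ħ²/2m) d²/dx², so ⟨T⟩ = −(ħ²/2m) ∫ ψ*·ψ'' dx / ∫|ψ|² dx; with m = 1.54.
Gaussian moments: ∫x^(2j)·e^(−2αx²) dx = (2j−1)!!/(4α)^j · √(π/(2α)), odd powers integrate to 0; here √(π/(2α)) = 1.3189. Derivatives: ψ′ = (ik − 2αx)·ψ, ψ″ = ((ik − 2αx)² − 2α)·ψ; the odd-in-x pieces drop out.
State is unnormalized: ∫|ψ|² dx = 1.3189, and ∫ψ*·(−ħ²/2m · ψ'') dx = 3.1494, so ⟨T⟩ = 3.1494 / 1.3189.
⟨T⟩ = 2.3879.

2.39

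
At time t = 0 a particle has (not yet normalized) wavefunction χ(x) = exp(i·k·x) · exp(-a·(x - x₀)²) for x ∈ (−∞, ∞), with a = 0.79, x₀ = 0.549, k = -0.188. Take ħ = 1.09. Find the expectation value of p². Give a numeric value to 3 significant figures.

0.981

p² χ = −ħ² d²χ/dx²; ⟨p²⟩ = −ħ² ∫ χ*·χ'' dx / ∫|χ|² dx.
Gaussian moments (u = x − x₀): ∫u^(2j)·e^(−2au²) du = (2j−1)!!/(4a)^j · √(π/(2a)), odd powers integrate to 0; here √(π/(2a)) = 1.4101. Derivatives: χ′ = (ik − 2au)·χ, χ″ = ((ik − 2au)² − 2a)·χ; the odd-in-u pieces drop out.
State is unnormalized: ∫|χ|² dx = 1.4101, and ∫χ*·(−ħ² χ'') dx = 1.3827, so ⟨p²⟩ = 1.3827 / 1.4101.
⟨p²⟩ = 0.98059.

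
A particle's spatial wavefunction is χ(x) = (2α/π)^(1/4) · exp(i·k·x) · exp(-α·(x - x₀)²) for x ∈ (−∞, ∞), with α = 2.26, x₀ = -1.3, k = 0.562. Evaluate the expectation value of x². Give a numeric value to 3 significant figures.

1.80

⟨x²⟩ = ∫ x²·|χ|² dx (integrals over the domain).
Gaussian moments (u = x − x₀): ∫u^(2j)·e^(−2αu²) du = (2j−1)!!/(4α)^j · √(π/(2α)), odd powers integrate to 0; here √(π/(2α)) = 0.83369.
⟨x²⟩ = 1.8006.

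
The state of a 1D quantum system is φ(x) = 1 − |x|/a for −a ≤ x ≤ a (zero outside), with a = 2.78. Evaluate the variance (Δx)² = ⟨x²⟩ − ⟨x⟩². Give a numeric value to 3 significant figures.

0.773

Compute ⟨x⟩ and ⟨x²⟩ separately, then (Δx)² = ⟨x²⟩ − ⟨x⟩².
φ is even, so ∫ over [−a, a] = 2∫₀ᵃ with φ = 1 − x/a there: ∫₀ᵃ (1 − x/a)² dx = a/3, ∫₀ᵃ x²(1 − x/a)² dx = a³/30, ∫₀ᵃ x⁴(1 − x/a)² dx = a⁵/105.
Normalization: ∫|φ|² dx = 1.8533.
⟨x⟩ = 0.0000 and ⟨x²⟩ = 0.77284.
(Δx)² = 0.77284 − (0.0000)² = 0.77284.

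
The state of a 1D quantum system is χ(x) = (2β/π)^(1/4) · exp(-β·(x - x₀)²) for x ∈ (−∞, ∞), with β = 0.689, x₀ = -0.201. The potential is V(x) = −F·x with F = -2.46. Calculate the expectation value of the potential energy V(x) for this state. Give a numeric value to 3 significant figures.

-0.494

⟨V⟩ = ∫ V(x)·|χ|² dx.
Gaussian moments (u = x − x₀): ∫u^(2j)·e^(−2βu²) du = (2j−1)!!/(4β)^j · √(π/(2β)), odd powers integrate to 0; here √(π/(2β)) = 1.5099.
⟨V⟩ = -0.49446.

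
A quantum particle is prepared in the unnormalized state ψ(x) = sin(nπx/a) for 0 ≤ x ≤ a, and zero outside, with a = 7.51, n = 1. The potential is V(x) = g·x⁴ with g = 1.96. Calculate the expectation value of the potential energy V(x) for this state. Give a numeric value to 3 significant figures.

711.

⟨V⟩ = ∫ V(x)·|ψ|² dx / ∫|ψ|² dx.
With sin²θ = (1 − cos2θ)/2 on 0 ≤ x ≤ a: ∫sin²(nπx/a) dx = a/2, ∫x·sin²(nπx/a) dx = a²/4, ∫x²·sin²(nπx/a) dx = a³·(1/6 − 1/(4n²π²)); higher powers xᵏ the same way, integrating xᵏ·cos(2nπx/a) by parts.
State is unnormalized: ∫|ψ|² dx = 3.7550, and ∫ψ*·V(x)·ψ dx = 2670.7, so ⟨V⟩ = 2670.7 / 3.7550.
⟨V⟩ = 711.24.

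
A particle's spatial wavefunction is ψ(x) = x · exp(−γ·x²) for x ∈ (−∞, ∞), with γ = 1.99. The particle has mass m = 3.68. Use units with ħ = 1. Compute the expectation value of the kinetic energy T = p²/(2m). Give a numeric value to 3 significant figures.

0.811

T = −(ħ²/2m) d²/dx², so ⟨T⟩ = −(ħ²/2m) ∫ ψ*·ψ'' dx / ∫|ψ|² dx; with m = 3.68.
Expand each integrand as polynomial × e^(−2γx²) and use ∫x^(2j)·e^(−2γx²) dx = (2j−1)!!/(4γ)^j · √(π/(2γ)), odd powers → 0; here √(π/(2γ)) = 0.88845. Differentiate with the product rule, d/dx e^(−γx²) = −2γx·e^(−γx²).
State is unnormalized: ∫|ψ|² dx = 0.11161, and ∫ψ*·(−ħ²/2m · ψ'') dx = 0.090535, so ⟨T⟩ = 0.090535 / 0.11161.
⟨T⟩ = 0.81114.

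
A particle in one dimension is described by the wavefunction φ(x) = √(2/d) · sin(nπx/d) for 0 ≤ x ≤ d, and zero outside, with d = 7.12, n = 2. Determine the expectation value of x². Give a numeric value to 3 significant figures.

16.3

⟨x²⟩ = ∫ x²·|φ|² dx (integrals over the domain).
With sin²θ = (1 − cos2θ)/2 on 0 ≤ x ≤ d: ∫sin²(nπx/d) dx = d/2, ∫x·sin²(nπx/d) dx = d²/4, ∫x²·sin²(nπx/d) dx = d³·(1/6 − 1/(4n²π²)); higher powers xᵏ the same way, integrating xᵏ·cos(2nπx/d) by parts.
⟨x²⟩ = 16.256.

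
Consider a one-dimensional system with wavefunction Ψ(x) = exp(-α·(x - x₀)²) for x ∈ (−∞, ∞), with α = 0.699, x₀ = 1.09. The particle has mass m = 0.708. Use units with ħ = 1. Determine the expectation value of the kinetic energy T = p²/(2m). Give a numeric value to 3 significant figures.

0.494

T = −(ħ²/2m) d²/dx², so ⟨T⟩ = −(ħ²/2m) ∫ Ψ*·Ψ'' dx / ∫|Ψ|² dx; with m = 0.708.
Gaussian moments (u = x − x₀): ∫u^(2j)·e^(−2αu²) du = (2j−1)!!/(4α)^j · √(π/(2α)), odd powers integrate to 0; here √(π/(2α)) = 1.4991. Derivatives: d/dx e^(−αu²) = −2αu·e^(−αu²), d²/dx² e^(−αu²) = (4α²u² − 2α)·e^(−αu²).
State is unnormalized: ∫|Ψ|² dx = 1.4991, and ∫Ψ*·(−ħ²/2m · Ψ'') dx = 0.74001, so ⟨T⟩ = 0.74001 / 1.4991.
⟨T⟩ = 0.49364.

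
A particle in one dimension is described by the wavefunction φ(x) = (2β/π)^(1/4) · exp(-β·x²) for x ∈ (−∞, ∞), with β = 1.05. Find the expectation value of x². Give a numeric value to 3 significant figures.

0.238

⟨x²⟩ = ∫ x²·|φ|² dx (integrals over the domain).
Gaussian moments: ∫x^(2j)·e^(−2βx²) dx = (2j−1)!!/(4β)^j · √(π/(2β)), odd powers integrate to 0; here √(π/(2β)) = 1.2231.
⟨x²⟩ = 0.23810.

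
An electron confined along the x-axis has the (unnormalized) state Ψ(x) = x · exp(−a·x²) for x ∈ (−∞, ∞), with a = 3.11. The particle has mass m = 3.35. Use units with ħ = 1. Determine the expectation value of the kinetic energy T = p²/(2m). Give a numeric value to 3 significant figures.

T = −(ħ²/2m) d²/dx², so ⟨T⟩ = −(ħ²/2m) ∫ Ψ*·Ψ'' dx / ∫|Ψ|² dx; with m = 3.35.
Expand each integrand as polynomial × e^(−2ax²) and use ∫x^(2j)·e^(−2ax²) dx = (2j−1)!!/(4a)^j · √(π/(2a)), odd powers → 0; here √(π/(2a)) = 0.71069. Differentiate with the product rule, d/dx e^(−ax²) = −2ax·e^(−ax²).
State is unnormalized: ∫|Ψ|² dx = 0.057129, and ∫Ψ*·(−ħ²/2m · Ψ'') dx = 0.079555, so ⟨T⟩ = 0.079555 / 0.057129.
⟨T⟩ = 1.3925.

1.39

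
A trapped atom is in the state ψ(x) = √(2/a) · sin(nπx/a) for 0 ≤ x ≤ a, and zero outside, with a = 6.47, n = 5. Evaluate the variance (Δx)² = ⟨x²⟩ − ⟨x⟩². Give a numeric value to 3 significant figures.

3.40

Compute ⟨x⟩ and ⟨x²⟩ separately, then (Δx)² = ⟨x²⟩ − ⟨x⟩².
With sin²θ = (1 − cos2θ)/2 on 0 ≤ x ≤ a: ∫sin²(nπx/a) dx = a/2, ∫x·sin²(nπx/a) dx = a²/4, ∫x²·sin²(nπx/a) dx = a³·(1/6 − 1/(4n²π²)); higher powers xᵏ the same way, integrating xᵏ·cos(2nπx/a) by parts.
⟨x⟩ = 3.2350 and ⟨x²⟩ = 13.869.
(Δx)² = 13.869 − (3.2350)² = 3.4036.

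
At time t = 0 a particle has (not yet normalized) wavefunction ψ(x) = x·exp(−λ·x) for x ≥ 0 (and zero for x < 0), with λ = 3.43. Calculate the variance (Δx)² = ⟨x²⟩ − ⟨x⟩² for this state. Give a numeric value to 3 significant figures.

0.0637

Compute ⟨x⟩ and ⟨x²⟩ separately, then (Δx)² = ⟨x²⟩ − ⟨x⟩².
Every integrand reduces to terms xʲ·e^(−2λx) on [0, ∞); use ∫₀^∞ xʲ·e^(−2λx) dx = j!/(2λ)^(j+1).
Normalization: ∫|ψ|² dx = 0.0061952.
⟨x⟩ = 0.43732 and ⟨x²⟩ = 0.25500.
(Δx)² = 0.25500 − (0.43732)² = 0.063749.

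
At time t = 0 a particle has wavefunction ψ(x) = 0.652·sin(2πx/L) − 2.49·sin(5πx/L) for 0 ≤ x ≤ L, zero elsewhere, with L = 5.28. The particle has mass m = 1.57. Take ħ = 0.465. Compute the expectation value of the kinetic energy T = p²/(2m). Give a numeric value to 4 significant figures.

0.5766

T = −(ħ²/2m) d²/dx², so ⟨T⟩ = −(ħ²/2m) ∫ ψ*·ψ'' dx / ∫|ψ|² dx; with m = 1.57.
d²/dx² sin(jπx/L) = −(jπ/L)²·sin(jπx/L); on 0 ≤ x ≤ L, ∫sin²(jπx/L) dx = L/2 and ∫sin(jπx/L)·sin(lπx/L) dx = 0 for j ≠ l, so only diagonal terms survive in ∫|ψ|² and ∫ψ·ψ″; ∫ψ·ψ′ dx = [ψ²/2] between the walls = 0.
State is unnormalized: ∫|ψ|² dx = 17.491, and ∫ψ*·(−ħ²/2m · ψ'') dx = 10.085, so ⟨T⟩ = 10.085 / 17.491.
⟨T⟩ = 0.57662.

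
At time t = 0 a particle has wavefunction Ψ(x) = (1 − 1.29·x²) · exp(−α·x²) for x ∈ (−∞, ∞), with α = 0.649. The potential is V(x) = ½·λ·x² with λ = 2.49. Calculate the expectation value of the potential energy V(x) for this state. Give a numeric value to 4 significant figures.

1.106

⟨V⟩ = ∫ V(x)·|Ψ|² dx / ∫|Ψ|² dx.
Expand each integrand as polynomial × e^(−2αx²) and use ∫x^(2j)·e^(−2αx²) dx = (2j−1)!!/(4α)^j · √(π/(2α)), odd powers → 0; here √(π/(2α)) = 1.5557.
State is unnormalized: ∫|Ψ|² dx = 1.1621, and ∫Ψ*·V(x)·Ψ dx = 1.2851, so ⟨V⟩ = 1.2851 / 1.1621.
⟨V⟩ = 1.1059.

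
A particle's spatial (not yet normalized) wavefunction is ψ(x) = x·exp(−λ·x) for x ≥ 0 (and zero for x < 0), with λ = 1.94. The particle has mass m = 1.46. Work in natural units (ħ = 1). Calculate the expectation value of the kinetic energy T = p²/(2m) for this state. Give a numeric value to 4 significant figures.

1.289

T = −(ħ²/2m) d²/dx², so ⟨T⟩ = −(ħ²/2m) ∫ ψ*·ψ'' dx / ∫|ψ|² dx; with m = 1.46.
Differentiate x·exp(−λ·x) with the product rule; every integrand then reduces to terms xʲ·e^(−2λx) on [0, ∞), with ∫₀^∞ xʲ·e^(−2λx) dx = j!/(2λ)^(j+1).
State is unnormalized: ∫|ψ|² dx = 0.034240, and ∫ψ*·(−ħ²/2m · ψ'') dx = 0.044132, so ⟨T⟩ = 0.044132 / 0.034240.
⟨T⟩ = 1.2889.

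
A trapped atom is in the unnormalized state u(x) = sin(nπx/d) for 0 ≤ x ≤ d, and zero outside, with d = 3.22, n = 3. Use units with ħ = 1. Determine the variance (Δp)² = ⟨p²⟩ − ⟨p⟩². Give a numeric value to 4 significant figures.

8.567

Compute ⟨p⟩ and ⟨p²⟩ separately; (Δp)² = ⟨p²⟩ − ⟨p⟩².
d/dx sin(nπx/d) = (nπ/d)·cos(nπx/d) and d²/dx² sin(nπx/d) = −(nπ/d)²·sin(nπx/d); on 0 ≤ x ≤ d, ∫sin²(nπx/d) dx = d/2 and ∫sin(nπx/d)·cos(nπx/d) dx = 0.
Normalization: ∫|u|² dx = 1.6100.
⟨p⟩ = 0.0000 and ⟨p²⟩ = 8.5670.
(Δp)² = 8.5670 − (0.0000)² = 8.5670.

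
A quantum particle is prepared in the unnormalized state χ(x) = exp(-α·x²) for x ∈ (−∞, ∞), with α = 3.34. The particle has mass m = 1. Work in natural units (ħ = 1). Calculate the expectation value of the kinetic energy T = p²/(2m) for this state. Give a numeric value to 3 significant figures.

1.67

T = −(ħ²/2m) d²/dx², so ⟨T⟩ = −(ħ²/2m) ∫ χ*·χ'' dx / ∫|χ|² dx; with m = 1.
Gaussian moments: ∫x^(2j)·e^(−2αx²) dx = (2j−1)!!/(4α)^j · √(π/(2α)), odd powers integrate to 0; here √(π/(2α)) = 0.68578. Derivatives: d/dx e^(−αx²) = −2αx·e^(−αx²), d²/dx² e^(−αx²) = (4α²x² − 2α)·e^(−αx²).
State is unnormalized: ∫|χ|² dx = 0.68578, and ∫χ*·(−ħ²/2m · χ'') dx = 1.1453, so ⟨T⟩ = 1.1453 / 0.68578.
⟨T⟩ = 1.6700.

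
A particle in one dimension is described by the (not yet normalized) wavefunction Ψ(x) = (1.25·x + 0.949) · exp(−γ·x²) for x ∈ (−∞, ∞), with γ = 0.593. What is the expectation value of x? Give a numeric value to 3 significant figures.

0.641

⟨x⟩ = ∫ x·|Ψ|² dx / ∫|Ψ|² dx (integrals over the domain).
Expand each integrand as polynomial × e^(−2γx²) and use ∫x^(2j)·e^(−2γx²) dx = (2j−1)!!/(4γ)^j · √(π/(2γ)), odd powers → 0; here √(π/(2γ)) = 1.6275.
State is unnormalized: ∫|Ψ|² dx = 2.5379, and ∫Ψ*·x·Ψ dx = 1.6279, so ⟨x⟩ = 1.6279 / 2.5379.
⟨x⟩ = 0.64144.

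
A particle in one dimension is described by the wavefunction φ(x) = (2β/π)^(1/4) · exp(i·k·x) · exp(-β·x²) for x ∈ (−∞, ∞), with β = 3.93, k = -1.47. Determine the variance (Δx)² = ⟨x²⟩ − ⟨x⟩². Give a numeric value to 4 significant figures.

Compute ⟨x⟩ and ⟨x²⟩ separately, then (Δx)² = ⟨x²⟩ − ⟨x⟩².
Gaussian moments: ∫x^(2j)·e^(−2βx²) dx = (2j−1)!!/(4β)^j · √(π/(2β)), odd powers integrate to 0; here √(π/(2β)) = 0.63221.
⟨x⟩ = 0.0000 and ⟨x²⟩ = 0.063613.
(Δx)² = 0.063613 − (0.0000)² = 0.063613.

0.06361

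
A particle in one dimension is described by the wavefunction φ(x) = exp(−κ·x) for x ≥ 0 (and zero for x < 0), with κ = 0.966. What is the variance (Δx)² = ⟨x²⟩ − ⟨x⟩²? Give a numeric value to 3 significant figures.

0.268

Compute ⟨x⟩ and ⟨x²⟩ separately, then (Δx)² = ⟨x²⟩ − ⟨x⟩².
Every integrand reduces to terms xʲ·e^(−2κx) on [0, ∞); use ∫₀^∞ xʲ·e^(−2κx) dx = j!/(2κ)^(j+1).
Normalization: ∫|φ|² dx = 0.51760.
⟨x⟩ = 0.51760 and ⟨x²⟩ = 0.53582.
(Δx)² = 0.53582 − (0.51760)² = 0.26791.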